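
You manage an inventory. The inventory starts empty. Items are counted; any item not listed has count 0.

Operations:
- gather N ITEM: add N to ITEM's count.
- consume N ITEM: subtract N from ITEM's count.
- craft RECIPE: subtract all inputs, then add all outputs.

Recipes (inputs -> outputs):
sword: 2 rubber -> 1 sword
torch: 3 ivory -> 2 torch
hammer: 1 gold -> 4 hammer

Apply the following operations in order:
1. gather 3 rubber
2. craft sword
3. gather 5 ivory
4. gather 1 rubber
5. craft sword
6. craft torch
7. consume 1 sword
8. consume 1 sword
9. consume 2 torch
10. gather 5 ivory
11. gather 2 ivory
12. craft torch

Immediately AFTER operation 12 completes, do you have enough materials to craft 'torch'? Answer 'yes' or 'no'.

After 1 (gather 3 rubber): rubber=3
After 2 (craft sword): rubber=1 sword=1
After 3 (gather 5 ivory): ivory=5 rubber=1 sword=1
After 4 (gather 1 rubber): ivory=5 rubber=2 sword=1
After 5 (craft sword): ivory=5 sword=2
After 6 (craft torch): ivory=2 sword=2 torch=2
After 7 (consume 1 sword): ivory=2 sword=1 torch=2
After 8 (consume 1 sword): ivory=2 torch=2
After 9 (consume 2 torch): ivory=2
After 10 (gather 5 ivory): ivory=7
After 11 (gather 2 ivory): ivory=9
After 12 (craft torch): ivory=6 torch=2

Answer: yes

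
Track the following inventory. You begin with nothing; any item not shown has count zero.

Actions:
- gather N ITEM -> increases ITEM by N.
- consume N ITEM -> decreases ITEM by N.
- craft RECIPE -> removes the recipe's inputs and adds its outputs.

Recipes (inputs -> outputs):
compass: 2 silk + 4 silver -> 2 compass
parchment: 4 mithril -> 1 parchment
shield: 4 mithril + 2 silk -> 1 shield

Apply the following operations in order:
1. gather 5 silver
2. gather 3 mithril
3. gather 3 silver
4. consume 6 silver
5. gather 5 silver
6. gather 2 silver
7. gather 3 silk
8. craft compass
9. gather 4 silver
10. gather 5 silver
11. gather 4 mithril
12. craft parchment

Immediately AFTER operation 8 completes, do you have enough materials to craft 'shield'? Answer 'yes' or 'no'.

Answer: no

Derivation:
After 1 (gather 5 silver): silver=5
After 2 (gather 3 mithril): mithril=3 silver=5
After 3 (gather 3 silver): mithril=3 silver=8
After 4 (consume 6 silver): mithril=3 silver=2
After 5 (gather 5 silver): mithril=3 silver=7
After 6 (gather 2 silver): mithril=3 silver=9
After 7 (gather 3 silk): mithril=3 silk=3 silver=9
After 8 (craft compass): compass=2 mithril=3 silk=1 silver=5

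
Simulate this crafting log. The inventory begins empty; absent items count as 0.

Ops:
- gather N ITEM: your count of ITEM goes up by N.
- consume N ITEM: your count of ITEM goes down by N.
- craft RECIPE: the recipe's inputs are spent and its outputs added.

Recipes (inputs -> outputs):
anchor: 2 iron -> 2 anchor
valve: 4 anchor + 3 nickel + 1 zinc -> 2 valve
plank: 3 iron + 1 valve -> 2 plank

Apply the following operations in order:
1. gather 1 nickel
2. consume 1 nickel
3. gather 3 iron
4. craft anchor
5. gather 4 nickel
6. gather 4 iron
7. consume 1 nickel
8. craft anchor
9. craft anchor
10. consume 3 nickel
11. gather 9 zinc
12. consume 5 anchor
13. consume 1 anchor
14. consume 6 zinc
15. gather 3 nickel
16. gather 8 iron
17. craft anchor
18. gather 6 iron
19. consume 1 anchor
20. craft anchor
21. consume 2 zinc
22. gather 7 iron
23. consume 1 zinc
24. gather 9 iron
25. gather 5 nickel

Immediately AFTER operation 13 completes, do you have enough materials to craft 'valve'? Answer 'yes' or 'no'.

Answer: no

Derivation:
After 1 (gather 1 nickel): nickel=1
After 2 (consume 1 nickel): (empty)
After 3 (gather 3 iron): iron=3
After 4 (craft anchor): anchor=2 iron=1
After 5 (gather 4 nickel): anchor=2 iron=1 nickel=4
After 6 (gather 4 iron): anchor=2 iron=5 nickel=4
After 7 (consume 1 nickel): anchor=2 iron=5 nickel=3
After 8 (craft anchor): anchor=4 iron=3 nickel=3
After 9 (craft anchor): anchor=6 iron=1 nickel=3
After 10 (consume 3 nickel): anchor=6 iron=1
After 11 (gather 9 zinc): anchor=6 iron=1 zinc=9
After 12 (consume 5 anchor): anchor=1 iron=1 zinc=9
After 13 (consume 1 anchor): iron=1 zinc=9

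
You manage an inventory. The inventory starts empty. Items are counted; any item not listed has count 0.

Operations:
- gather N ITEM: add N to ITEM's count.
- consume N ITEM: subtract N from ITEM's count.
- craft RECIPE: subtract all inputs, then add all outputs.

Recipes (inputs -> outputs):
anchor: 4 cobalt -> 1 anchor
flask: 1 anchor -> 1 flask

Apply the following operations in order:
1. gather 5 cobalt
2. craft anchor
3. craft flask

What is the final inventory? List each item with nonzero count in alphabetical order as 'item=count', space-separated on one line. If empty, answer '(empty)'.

After 1 (gather 5 cobalt): cobalt=5
After 2 (craft anchor): anchor=1 cobalt=1
After 3 (craft flask): cobalt=1 flask=1

Answer: cobalt=1 flask=1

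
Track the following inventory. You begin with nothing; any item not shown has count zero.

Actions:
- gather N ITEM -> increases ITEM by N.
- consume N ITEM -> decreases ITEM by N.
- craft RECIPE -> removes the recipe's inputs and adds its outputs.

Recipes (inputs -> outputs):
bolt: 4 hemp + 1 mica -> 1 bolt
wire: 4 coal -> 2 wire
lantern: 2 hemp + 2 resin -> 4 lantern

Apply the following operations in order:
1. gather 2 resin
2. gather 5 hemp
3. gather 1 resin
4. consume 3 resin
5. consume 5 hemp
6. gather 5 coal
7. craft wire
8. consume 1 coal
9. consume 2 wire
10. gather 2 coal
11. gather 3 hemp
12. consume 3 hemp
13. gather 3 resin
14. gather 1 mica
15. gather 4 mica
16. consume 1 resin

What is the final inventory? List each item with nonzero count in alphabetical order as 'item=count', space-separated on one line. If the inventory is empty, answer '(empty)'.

Answer: coal=2 mica=5 resin=2

Derivation:
After 1 (gather 2 resin): resin=2
After 2 (gather 5 hemp): hemp=5 resin=2
After 3 (gather 1 resin): hemp=5 resin=3
After 4 (consume 3 resin): hemp=5
After 5 (consume 5 hemp): (empty)
After 6 (gather 5 coal): coal=5
After 7 (craft wire): coal=1 wire=2
After 8 (consume 1 coal): wire=2
After 9 (consume 2 wire): (empty)
After 10 (gather 2 coal): coal=2
After 11 (gather 3 hemp): coal=2 hemp=3
After 12 (consume 3 hemp): coal=2
After 13 (gather 3 resin): coal=2 resin=3
After 14 (gather 1 mica): coal=2 mica=1 resin=3
After 15 (gather 4 mica): coal=2 mica=5 resin=3
After 16 (consume 1 resin): coal=2 mica=5 resin=2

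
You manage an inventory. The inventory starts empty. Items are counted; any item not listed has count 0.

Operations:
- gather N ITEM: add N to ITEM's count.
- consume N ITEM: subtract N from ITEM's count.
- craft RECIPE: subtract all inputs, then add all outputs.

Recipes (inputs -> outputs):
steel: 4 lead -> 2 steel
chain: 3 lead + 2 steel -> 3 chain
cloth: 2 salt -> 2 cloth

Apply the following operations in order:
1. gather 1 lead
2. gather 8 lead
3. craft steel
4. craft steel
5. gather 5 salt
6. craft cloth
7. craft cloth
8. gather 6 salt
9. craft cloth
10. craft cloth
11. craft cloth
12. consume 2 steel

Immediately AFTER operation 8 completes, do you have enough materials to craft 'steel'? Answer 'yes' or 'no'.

Answer: no

Derivation:
After 1 (gather 1 lead): lead=1
After 2 (gather 8 lead): lead=9
After 3 (craft steel): lead=5 steel=2
After 4 (craft steel): lead=1 steel=4
After 5 (gather 5 salt): lead=1 salt=5 steel=4
After 6 (craft cloth): cloth=2 lead=1 salt=3 steel=4
After 7 (craft cloth): cloth=4 lead=1 salt=1 steel=4
After 8 (gather 6 salt): cloth=4 lead=1 salt=7 steel=4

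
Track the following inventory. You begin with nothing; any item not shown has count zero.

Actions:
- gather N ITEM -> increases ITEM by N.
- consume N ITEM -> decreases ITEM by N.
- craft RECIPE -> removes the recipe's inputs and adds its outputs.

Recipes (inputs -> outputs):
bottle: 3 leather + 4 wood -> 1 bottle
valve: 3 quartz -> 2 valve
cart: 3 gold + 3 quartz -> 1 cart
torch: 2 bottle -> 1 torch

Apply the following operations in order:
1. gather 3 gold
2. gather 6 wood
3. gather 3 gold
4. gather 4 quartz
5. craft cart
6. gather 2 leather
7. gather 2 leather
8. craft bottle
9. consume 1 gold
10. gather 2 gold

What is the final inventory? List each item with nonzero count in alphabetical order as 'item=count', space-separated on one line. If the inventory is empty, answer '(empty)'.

Answer: bottle=1 cart=1 gold=4 leather=1 quartz=1 wood=2

Derivation:
After 1 (gather 3 gold): gold=3
After 2 (gather 6 wood): gold=3 wood=6
After 3 (gather 3 gold): gold=6 wood=6
After 4 (gather 4 quartz): gold=6 quartz=4 wood=6
After 5 (craft cart): cart=1 gold=3 quartz=1 wood=6
After 6 (gather 2 leather): cart=1 gold=3 leather=2 quartz=1 wood=6
After 7 (gather 2 leather): cart=1 gold=3 leather=4 quartz=1 wood=6
After 8 (craft bottle): bottle=1 cart=1 gold=3 leather=1 quartz=1 wood=2
After 9 (consume 1 gold): bottle=1 cart=1 gold=2 leather=1 quartz=1 wood=2
After 10 (gather 2 gold): bottle=1 cart=1 gold=4 leather=1 quartz=1 wood=2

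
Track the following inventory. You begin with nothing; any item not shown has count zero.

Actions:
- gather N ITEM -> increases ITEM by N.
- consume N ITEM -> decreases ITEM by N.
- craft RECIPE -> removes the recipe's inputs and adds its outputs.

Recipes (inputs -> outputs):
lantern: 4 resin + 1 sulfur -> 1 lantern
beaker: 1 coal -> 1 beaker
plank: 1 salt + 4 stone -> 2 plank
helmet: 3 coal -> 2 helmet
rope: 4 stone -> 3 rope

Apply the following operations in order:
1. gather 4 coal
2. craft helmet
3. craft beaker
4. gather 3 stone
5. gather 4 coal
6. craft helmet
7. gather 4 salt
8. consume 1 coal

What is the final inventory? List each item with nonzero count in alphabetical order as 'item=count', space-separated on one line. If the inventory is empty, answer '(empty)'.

Answer: beaker=1 helmet=4 salt=4 stone=3

Derivation:
After 1 (gather 4 coal): coal=4
After 2 (craft helmet): coal=1 helmet=2
After 3 (craft beaker): beaker=1 helmet=2
After 4 (gather 3 stone): beaker=1 helmet=2 stone=3
After 5 (gather 4 coal): beaker=1 coal=4 helmet=2 stone=3
After 6 (craft helmet): beaker=1 coal=1 helmet=4 stone=3
After 7 (gather 4 salt): beaker=1 coal=1 helmet=4 salt=4 stone=3
After 8 (consume 1 coal): beaker=1 helmet=4 salt=4 stone=3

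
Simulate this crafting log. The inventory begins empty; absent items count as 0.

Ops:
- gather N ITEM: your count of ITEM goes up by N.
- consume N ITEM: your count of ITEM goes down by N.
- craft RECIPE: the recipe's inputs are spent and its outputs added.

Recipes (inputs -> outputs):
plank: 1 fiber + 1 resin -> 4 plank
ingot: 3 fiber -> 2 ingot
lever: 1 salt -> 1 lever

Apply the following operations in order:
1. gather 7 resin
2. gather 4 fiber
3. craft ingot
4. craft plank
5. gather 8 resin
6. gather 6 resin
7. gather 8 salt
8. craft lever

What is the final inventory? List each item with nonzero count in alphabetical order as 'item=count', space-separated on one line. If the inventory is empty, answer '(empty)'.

Answer: ingot=2 lever=1 plank=4 resin=20 salt=7

Derivation:
After 1 (gather 7 resin): resin=7
After 2 (gather 4 fiber): fiber=4 resin=7
After 3 (craft ingot): fiber=1 ingot=2 resin=7
After 4 (craft plank): ingot=2 plank=4 resin=6
After 5 (gather 8 resin): ingot=2 plank=4 resin=14
After 6 (gather 6 resin): ingot=2 plank=4 resin=20
After 7 (gather 8 salt): ingot=2 plank=4 resin=20 salt=8
After 8 (craft lever): ingot=2 lever=1 plank=4 resin=20 salt=7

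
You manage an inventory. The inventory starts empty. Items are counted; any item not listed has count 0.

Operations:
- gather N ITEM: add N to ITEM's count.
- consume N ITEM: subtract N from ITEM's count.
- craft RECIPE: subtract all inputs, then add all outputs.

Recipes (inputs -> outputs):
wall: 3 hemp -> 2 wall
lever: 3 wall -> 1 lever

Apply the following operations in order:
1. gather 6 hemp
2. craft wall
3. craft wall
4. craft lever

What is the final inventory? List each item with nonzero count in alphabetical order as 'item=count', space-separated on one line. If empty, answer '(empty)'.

After 1 (gather 6 hemp): hemp=6
After 2 (craft wall): hemp=3 wall=2
After 3 (craft wall): wall=4
After 4 (craft lever): lever=1 wall=1

Answer: lever=1 wall=1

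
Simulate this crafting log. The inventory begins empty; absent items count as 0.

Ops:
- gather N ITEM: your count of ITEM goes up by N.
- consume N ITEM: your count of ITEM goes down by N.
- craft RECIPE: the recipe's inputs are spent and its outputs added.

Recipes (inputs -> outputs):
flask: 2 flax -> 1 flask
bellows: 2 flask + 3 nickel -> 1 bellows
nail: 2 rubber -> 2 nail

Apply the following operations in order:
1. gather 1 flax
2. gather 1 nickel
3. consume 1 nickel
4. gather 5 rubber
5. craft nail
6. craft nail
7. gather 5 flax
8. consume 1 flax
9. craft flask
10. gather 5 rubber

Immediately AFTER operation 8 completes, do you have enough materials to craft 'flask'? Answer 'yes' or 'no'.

After 1 (gather 1 flax): flax=1
After 2 (gather 1 nickel): flax=1 nickel=1
After 3 (consume 1 nickel): flax=1
After 4 (gather 5 rubber): flax=1 rubber=5
After 5 (craft nail): flax=1 nail=2 rubber=3
After 6 (craft nail): flax=1 nail=4 rubber=1
After 7 (gather 5 flax): flax=6 nail=4 rubber=1
After 8 (consume 1 flax): flax=5 nail=4 rubber=1

Answer: yes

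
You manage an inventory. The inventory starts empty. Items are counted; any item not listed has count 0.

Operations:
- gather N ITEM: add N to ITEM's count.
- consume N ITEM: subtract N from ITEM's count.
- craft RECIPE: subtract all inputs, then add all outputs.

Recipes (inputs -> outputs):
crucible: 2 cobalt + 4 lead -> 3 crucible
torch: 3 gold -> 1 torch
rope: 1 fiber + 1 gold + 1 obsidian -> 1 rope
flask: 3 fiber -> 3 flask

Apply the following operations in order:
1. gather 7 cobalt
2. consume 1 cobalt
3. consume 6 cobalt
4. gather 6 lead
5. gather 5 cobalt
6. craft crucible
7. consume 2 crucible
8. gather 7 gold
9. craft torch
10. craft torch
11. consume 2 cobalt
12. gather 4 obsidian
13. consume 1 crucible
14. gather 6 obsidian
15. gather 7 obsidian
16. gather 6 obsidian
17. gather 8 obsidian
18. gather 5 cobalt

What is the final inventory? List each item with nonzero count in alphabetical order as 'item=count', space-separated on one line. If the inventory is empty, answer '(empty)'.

After 1 (gather 7 cobalt): cobalt=7
After 2 (consume 1 cobalt): cobalt=6
After 3 (consume 6 cobalt): (empty)
After 4 (gather 6 lead): lead=6
After 5 (gather 5 cobalt): cobalt=5 lead=6
After 6 (craft crucible): cobalt=3 crucible=3 lead=2
After 7 (consume 2 crucible): cobalt=3 crucible=1 lead=2
After 8 (gather 7 gold): cobalt=3 crucible=1 gold=7 lead=2
After 9 (craft torch): cobalt=3 crucible=1 gold=4 lead=2 torch=1
After 10 (craft torch): cobalt=3 crucible=1 gold=1 lead=2 torch=2
After 11 (consume 2 cobalt): cobalt=1 crucible=1 gold=1 lead=2 torch=2
After 12 (gather 4 obsidian): cobalt=1 crucible=1 gold=1 lead=2 obsidian=4 torch=2
After 13 (consume 1 crucible): cobalt=1 gold=1 lead=2 obsidian=4 torch=2
After 14 (gather 6 obsidian): cobalt=1 gold=1 lead=2 obsidian=10 torch=2
After 15 (gather 7 obsidian): cobalt=1 gold=1 lead=2 obsidian=17 torch=2
After 16 (gather 6 obsidian): cobalt=1 gold=1 lead=2 obsidian=23 torch=2
After 17 (gather 8 obsidian): cobalt=1 gold=1 lead=2 obsidian=31 torch=2
After 18 (gather 5 cobalt): cobalt=6 gold=1 lead=2 obsidian=31 torch=2

Answer: cobalt=6 gold=1 lead=2 obsidian=31 torch=2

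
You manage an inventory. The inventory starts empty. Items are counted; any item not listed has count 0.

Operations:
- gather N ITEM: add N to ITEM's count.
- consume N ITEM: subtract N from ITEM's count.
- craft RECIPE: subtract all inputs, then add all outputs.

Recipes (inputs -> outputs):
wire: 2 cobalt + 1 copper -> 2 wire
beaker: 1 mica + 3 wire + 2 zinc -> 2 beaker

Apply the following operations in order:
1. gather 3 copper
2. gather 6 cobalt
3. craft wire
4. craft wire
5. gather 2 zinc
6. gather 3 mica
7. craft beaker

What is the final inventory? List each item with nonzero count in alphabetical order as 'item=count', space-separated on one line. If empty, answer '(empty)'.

Answer: beaker=2 cobalt=2 copper=1 mica=2 wire=1

Derivation:
After 1 (gather 3 copper): copper=3
After 2 (gather 6 cobalt): cobalt=6 copper=3
After 3 (craft wire): cobalt=4 copper=2 wire=2
After 4 (craft wire): cobalt=2 copper=1 wire=4
After 5 (gather 2 zinc): cobalt=2 copper=1 wire=4 zinc=2
After 6 (gather 3 mica): cobalt=2 copper=1 mica=3 wire=4 zinc=2
After 7 (craft beaker): beaker=2 cobalt=2 copper=1 mica=2 wire=1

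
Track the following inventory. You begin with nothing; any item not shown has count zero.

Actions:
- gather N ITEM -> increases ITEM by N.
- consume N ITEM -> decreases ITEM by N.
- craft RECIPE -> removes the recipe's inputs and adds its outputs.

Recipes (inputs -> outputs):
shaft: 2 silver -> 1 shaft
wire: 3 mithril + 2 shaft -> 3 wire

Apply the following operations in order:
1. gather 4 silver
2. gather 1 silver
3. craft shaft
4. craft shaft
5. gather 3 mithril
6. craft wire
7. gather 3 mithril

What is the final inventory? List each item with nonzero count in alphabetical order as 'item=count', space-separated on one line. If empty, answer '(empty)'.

After 1 (gather 4 silver): silver=4
After 2 (gather 1 silver): silver=5
After 3 (craft shaft): shaft=1 silver=3
After 4 (craft shaft): shaft=2 silver=1
After 5 (gather 3 mithril): mithril=3 shaft=2 silver=1
After 6 (craft wire): silver=1 wire=3
After 7 (gather 3 mithril): mithril=3 silver=1 wire=3

Answer: mithril=3 silver=1 wire=3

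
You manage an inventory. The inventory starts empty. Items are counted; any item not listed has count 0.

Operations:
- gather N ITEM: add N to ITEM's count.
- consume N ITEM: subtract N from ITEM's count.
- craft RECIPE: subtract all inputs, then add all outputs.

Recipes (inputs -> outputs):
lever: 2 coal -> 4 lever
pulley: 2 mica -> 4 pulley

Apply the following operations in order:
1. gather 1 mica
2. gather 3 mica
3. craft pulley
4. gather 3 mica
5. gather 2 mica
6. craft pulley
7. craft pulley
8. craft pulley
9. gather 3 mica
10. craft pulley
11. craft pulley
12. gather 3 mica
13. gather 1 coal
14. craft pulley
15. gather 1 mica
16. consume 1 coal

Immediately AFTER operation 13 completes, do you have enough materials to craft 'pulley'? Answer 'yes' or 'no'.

After 1 (gather 1 mica): mica=1
After 2 (gather 3 mica): mica=4
After 3 (craft pulley): mica=2 pulley=4
After 4 (gather 3 mica): mica=5 pulley=4
After 5 (gather 2 mica): mica=7 pulley=4
After 6 (craft pulley): mica=5 pulley=8
After 7 (craft pulley): mica=3 pulley=12
After 8 (craft pulley): mica=1 pulley=16
After 9 (gather 3 mica): mica=4 pulley=16
After 10 (craft pulley): mica=2 pulley=20
After 11 (craft pulley): pulley=24
After 12 (gather 3 mica): mica=3 pulley=24
After 13 (gather 1 coal): coal=1 mica=3 pulley=24

Answer: yes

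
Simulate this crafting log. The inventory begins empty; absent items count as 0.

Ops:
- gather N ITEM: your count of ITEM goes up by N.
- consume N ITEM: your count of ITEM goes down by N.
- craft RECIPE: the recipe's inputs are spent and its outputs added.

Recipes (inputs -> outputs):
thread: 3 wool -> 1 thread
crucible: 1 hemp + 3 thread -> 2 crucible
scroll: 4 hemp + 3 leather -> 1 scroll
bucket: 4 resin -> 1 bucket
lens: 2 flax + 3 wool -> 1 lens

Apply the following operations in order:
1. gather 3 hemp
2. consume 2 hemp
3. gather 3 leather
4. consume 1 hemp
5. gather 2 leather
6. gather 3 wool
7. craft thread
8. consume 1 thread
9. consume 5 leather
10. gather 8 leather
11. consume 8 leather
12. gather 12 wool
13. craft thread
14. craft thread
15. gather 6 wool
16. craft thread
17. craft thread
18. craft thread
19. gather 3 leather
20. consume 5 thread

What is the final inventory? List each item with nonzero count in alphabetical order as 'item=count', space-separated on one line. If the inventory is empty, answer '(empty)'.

Answer: leather=3 wool=3

Derivation:
After 1 (gather 3 hemp): hemp=3
After 2 (consume 2 hemp): hemp=1
After 3 (gather 3 leather): hemp=1 leather=3
After 4 (consume 1 hemp): leather=3
After 5 (gather 2 leather): leather=5
After 6 (gather 3 wool): leather=5 wool=3
After 7 (craft thread): leather=5 thread=1
After 8 (consume 1 thread): leather=5
After 9 (consume 5 leather): (empty)
After 10 (gather 8 leather): leather=8
After 11 (consume 8 leather): (empty)
After 12 (gather 12 wool): wool=12
After 13 (craft thread): thread=1 wool=9
After 14 (craft thread): thread=2 wool=6
After 15 (gather 6 wool): thread=2 wool=12
After 16 (craft thread): thread=3 wool=9
After 17 (craft thread): thread=4 wool=6
After 18 (craft thread): thread=5 wool=3
After 19 (gather 3 leather): leather=3 thread=5 wool=3
After 20 (consume 5 thread): leather=3 wool=3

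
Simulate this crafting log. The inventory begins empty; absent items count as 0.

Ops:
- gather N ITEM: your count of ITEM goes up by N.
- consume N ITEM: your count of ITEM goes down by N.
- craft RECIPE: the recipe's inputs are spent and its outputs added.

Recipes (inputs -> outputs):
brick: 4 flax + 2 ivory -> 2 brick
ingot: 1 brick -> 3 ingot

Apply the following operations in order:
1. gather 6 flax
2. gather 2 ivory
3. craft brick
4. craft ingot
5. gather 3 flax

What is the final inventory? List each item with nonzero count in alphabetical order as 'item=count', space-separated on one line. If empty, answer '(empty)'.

After 1 (gather 6 flax): flax=6
After 2 (gather 2 ivory): flax=6 ivory=2
After 3 (craft brick): brick=2 flax=2
After 4 (craft ingot): brick=1 flax=2 ingot=3
After 5 (gather 3 flax): brick=1 flax=5 ingot=3

Answer: brick=1 flax=5 ingot=3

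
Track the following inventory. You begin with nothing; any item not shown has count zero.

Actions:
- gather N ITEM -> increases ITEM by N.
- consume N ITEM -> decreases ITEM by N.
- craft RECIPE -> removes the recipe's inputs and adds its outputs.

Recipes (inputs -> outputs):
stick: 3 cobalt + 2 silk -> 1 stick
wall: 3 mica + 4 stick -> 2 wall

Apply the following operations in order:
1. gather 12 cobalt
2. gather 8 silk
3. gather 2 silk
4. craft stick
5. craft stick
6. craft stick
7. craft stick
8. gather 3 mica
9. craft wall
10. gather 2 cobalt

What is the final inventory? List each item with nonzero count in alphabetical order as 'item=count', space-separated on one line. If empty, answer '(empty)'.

Answer: cobalt=2 silk=2 wall=2

Derivation:
After 1 (gather 12 cobalt): cobalt=12
After 2 (gather 8 silk): cobalt=12 silk=8
After 3 (gather 2 silk): cobalt=12 silk=10
After 4 (craft stick): cobalt=9 silk=8 stick=1
After 5 (craft stick): cobalt=6 silk=6 stick=2
After 6 (craft stick): cobalt=3 silk=4 stick=3
After 7 (craft stick): silk=2 stick=4
After 8 (gather 3 mica): mica=3 silk=2 stick=4
After 9 (craft wall): silk=2 wall=2
After 10 (gather 2 cobalt): cobalt=2 silk=2 wall=2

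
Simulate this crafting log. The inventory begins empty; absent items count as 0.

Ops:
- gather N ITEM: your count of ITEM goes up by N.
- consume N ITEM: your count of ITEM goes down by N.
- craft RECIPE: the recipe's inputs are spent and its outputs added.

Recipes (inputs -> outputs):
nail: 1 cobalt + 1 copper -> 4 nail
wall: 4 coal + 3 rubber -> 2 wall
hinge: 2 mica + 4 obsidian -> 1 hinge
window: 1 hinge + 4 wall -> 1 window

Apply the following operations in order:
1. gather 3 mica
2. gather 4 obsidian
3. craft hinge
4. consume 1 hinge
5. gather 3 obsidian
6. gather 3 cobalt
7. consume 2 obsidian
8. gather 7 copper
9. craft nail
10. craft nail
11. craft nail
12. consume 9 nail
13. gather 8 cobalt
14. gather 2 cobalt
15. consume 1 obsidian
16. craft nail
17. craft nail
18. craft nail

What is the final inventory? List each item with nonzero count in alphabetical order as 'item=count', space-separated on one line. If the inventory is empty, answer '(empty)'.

After 1 (gather 3 mica): mica=3
After 2 (gather 4 obsidian): mica=3 obsidian=4
After 3 (craft hinge): hinge=1 mica=1
After 4 (consume 1 hinge): mica=1
After 5 (gather 3 obsidian): mica=1 obsidian=3
After 6 (gather 3 cobalt): cobalt=3 mica=1 obsidian=3
After 7 (consume 2 obsidian): cobalt=3 mica=1 obsidian=1
After 8 (gather 7 copper): cobalt=3 copper=7 mica=1 obsidian=1
After 9 (craft nail): cobalt=2 copper=6 mica=1 nail=4 obsidian=1
After 10 (craft nail): cobalt=1 copper=5 mica=1 nail=8 obsidian=1
After 11 (craft nail): copper=4 mica=1 nail=12 obsidian=1
After 12 (consume 9 nail): copper=4 mica=1 nail=3 obsidian=1
After 13 (gather 8 cobalt): cobalt=8 copper=4 mica=1 nail=3 obsidian=1
After 14 (gather 2 cobalt): cobalt=10 copper=4 mica=1 nail=3 obsidian=1
After 15 (consume 1 obsidian): cobalt=10 copper=4 mica=1 nail=3
After 16 (craft nail): cobalt=9 copper=3 mica=1 nail=7
After 17 (craft nail): cobalt=8 copper=2 mica=1 nail=11
After 18 (craft nail): cobalt=7 copper=1 mica=1 nail=15

Answer: cobalt=7 copper=1 mica=1 nail=15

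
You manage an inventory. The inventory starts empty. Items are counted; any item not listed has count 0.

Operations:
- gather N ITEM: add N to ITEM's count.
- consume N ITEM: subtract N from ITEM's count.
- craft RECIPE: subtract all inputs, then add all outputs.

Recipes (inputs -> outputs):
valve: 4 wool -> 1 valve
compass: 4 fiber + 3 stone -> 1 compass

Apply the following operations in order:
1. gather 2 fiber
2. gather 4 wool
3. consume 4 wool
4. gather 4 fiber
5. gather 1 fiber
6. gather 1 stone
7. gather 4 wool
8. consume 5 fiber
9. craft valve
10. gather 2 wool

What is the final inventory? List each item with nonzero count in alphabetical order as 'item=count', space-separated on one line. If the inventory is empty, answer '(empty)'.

After 1 (gather 2 fiber): fiber=2
After 2 (gather 4 wool): fiber=2 wool=4
After 3 (consume 4 wool): fiber=2
After 4 (gather 4 fiber): fiber=6
After 5 (gather 1 fiber): fiber=7
After 6 (gather 1 stone): fiber=7 stone=1
After 7 (gather 4 wool): fiber=7 stone=1 wool=4
After 8 (consume 5 fiber): fiber=2 stone=1 wool=4
After 9 (craft valve): fiber=2 stone=1 valve=1
After 10 (gather 2 wool): fiber=2 stone=1 valve=1 wool=2

Answer: fiber=2 stone=1 valve=1 wool=2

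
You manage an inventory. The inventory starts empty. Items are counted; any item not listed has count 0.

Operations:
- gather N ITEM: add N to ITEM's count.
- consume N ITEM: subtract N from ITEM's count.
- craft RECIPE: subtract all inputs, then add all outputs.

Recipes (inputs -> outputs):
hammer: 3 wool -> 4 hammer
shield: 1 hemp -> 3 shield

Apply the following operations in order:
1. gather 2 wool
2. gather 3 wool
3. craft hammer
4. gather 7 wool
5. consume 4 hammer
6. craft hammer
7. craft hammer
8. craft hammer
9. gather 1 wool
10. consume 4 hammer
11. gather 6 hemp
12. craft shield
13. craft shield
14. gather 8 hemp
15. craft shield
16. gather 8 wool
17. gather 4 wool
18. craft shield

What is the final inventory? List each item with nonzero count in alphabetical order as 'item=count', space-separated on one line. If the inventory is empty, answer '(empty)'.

Answer: hammer=8 hemp=10 shield=12 wool=13

Derivation:
After 1 (gather 2 wool): wool=2
After 2 (gather 3 wool): wool=5
After 3 (craft hammer): hammer=4 wool=2
After 4 (gather 7 wool): hammer=4 wool=9
After 5 (consume 4 hammer): wool=9
After 6 (craft hammer): hammer=4 wool=6
After 7 (craft hammer): hammer=8 wool=3
After 8 (craft hammer): hammer=12
After 9 (gather 1 wool): hammer=12 wool=1
After 10 (consume 4 hammer): hammer=8 wool=1
After 11 (gather 6 hemp): hammer=8 hemp=6 wool=1
After 12 (craft shield): hammer=8 hemp=5 shield=3 wool=1
After 13 (craft shield): hammer=8 hemp=4 shield=6 wool=1
After 14 (gather 8 hemp): hammer=8 hemp=12 shield=6 wool=1
After 15 (craft shield): hammer=8 hemp=11 shield=9 wool=1
After 16 (gather 8 wool): hammer=8 hemp=11 shield=9 wool=9
After 17 (gather 4 wool): hammer=8 hemp=11 shield=9 wool=13
After 18 (craft shield): hammer=8 hemp=10 shield=12 wool=13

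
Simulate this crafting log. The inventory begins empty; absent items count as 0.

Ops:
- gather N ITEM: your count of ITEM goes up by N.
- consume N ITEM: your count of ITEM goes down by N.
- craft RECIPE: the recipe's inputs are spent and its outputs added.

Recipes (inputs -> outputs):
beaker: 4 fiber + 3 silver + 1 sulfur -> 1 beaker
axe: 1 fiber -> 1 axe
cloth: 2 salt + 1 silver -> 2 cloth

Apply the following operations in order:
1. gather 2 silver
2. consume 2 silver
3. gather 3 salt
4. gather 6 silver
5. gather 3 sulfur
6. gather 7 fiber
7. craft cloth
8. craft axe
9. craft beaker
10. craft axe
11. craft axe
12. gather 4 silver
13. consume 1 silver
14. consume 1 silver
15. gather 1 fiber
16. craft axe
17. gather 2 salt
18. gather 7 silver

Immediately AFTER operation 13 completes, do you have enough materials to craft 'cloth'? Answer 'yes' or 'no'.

Answer: no

Derivation:
After 1 (gather 2 silver): silver=2
After 2 (consume 2 silver): (empty)
After 3 (gather 3 salt): salt=3
After 4 (gather 6 silver): salt=3 silver=6
After 5 (gather 3 sulfur): salt=3 silver=6 sulfur=3
After 6 (gather 7 fiber): fiber=7 salt=3 silver=6 sulfur=3
After 7 (craft cloth): cloth=2 fiber=7 salt=1 silver=5 sulfur=3
After 8 (craft axe): axe=1 cloth=2 fiber=6 salt=1 silver=5 sulfur=3
After 9 (craft beaker): axe=1 beaker=1 cloth=2 fiber=2 salt=1 silver=2 sulfur=2
After 10 (craft axe): axe=2 beaker=1 cloth=2 fiber=1 salt=1 silver=2 sulfur=2
After 11 (craft axe): axe=3 beaker=1 cloth=2 salt=1 silver=2 sulfur=2
After 12 (gather 4 silver): axe=3 beaker=1 cloth=2 salt=1 silver=6 sulfur=2
After 13 (consume 1 silver): axe=3 beaker=1 cloth=2 salt=1 silver=5 sulfur=2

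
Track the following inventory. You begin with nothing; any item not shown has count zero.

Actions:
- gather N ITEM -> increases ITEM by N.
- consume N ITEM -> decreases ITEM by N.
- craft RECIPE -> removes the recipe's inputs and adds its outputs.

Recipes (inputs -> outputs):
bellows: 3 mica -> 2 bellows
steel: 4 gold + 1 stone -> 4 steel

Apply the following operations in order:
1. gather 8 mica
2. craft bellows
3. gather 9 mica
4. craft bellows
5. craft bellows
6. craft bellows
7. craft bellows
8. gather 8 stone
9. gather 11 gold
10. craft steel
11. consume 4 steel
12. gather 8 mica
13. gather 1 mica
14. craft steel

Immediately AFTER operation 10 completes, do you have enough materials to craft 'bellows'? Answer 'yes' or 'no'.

After 1 (gather 8 mica): mica=8
After 2 (craft bellows): bellows=2 mica=5
After 3 (gather 9 mica): bellows=2 mica=14
After 4 (craft bellows): bellows=4 mica=11
After 5 (craft bellows): bellows=6 mica=8
After 6 (craft bellows): bellows=8 mica=5
After 7 (craft bellows): bellows=10 mica=2
After 8 (gather 8 stone): bellows=10 mica=2 stone=8
After 9 (gather 11 gold): bellows=10 gold=11 mica=2 stone=8
After 10 (craft steel): bellows=10 gold=7 mica=2 steel=4 stone=7

Answer: no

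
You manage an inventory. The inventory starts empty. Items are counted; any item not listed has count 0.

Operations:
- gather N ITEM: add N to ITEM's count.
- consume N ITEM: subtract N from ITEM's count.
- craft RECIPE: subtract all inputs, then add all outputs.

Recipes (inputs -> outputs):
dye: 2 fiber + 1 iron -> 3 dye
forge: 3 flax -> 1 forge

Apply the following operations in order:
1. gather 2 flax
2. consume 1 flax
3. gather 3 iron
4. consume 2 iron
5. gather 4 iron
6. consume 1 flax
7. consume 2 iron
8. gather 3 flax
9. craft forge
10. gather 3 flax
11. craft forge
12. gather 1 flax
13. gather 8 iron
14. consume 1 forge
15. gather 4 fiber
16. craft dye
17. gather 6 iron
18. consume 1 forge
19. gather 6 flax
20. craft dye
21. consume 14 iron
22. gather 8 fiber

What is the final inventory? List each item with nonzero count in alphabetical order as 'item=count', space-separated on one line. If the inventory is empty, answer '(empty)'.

After 1 (gather 2 flax): flax=2
After 2 (consume 1 flax): flax=1
After 3 (gather 3 iron): flax=1 iron=3
After 4 (consume 2 iron): flax=1 iron=1
After 5 (gather 4 iron): flax=1 iron=5
After 6 (consume 1 flax): iron=5
After 7 (consume 2 iron): iron=3
After 8 (gather 3 flax): flax=3 iron=3
After 9 (craft forge): forge=1 iron=3
After 10 (gather 3 flax): flax=3 forge=1 iron=3
After 11 (craft forge): forge=2 iron=3
After 12 (gather 1 flax): flax=1 forge=2 iron=3
After 13 (gather 8 iron): flax=1 forge=2 iron=11
After 14 (consume 1 forge): flax=1 forge=1 iron=11
After 15 (gather 4 fiber): fiber=4 flax=1 forge=1 iron=11
After 16 (craft dye): dye=3 fiber=2 flax=1 forge=1 iron=10
After 17 (gather 6 iron): dye=3 fiber=2 flax=1 forge=1 iron=16
After 18 (consume 1 forge): dye=3 fiber=2 flax=1 iron=16
After 19 (gather 6 flax): dye=3 fiber=2 flax=7 iron=16
After 20 (craft dye): dye=6 flax=7 iron=15
After 21 (consume 14 iron): dye=6 flax=7 iron=1
After 22 (gather 8 fiber): dye=6 fiber=8 flax=7 iron=1

Answer: dye=6 fiber=8 flax=7 iron=1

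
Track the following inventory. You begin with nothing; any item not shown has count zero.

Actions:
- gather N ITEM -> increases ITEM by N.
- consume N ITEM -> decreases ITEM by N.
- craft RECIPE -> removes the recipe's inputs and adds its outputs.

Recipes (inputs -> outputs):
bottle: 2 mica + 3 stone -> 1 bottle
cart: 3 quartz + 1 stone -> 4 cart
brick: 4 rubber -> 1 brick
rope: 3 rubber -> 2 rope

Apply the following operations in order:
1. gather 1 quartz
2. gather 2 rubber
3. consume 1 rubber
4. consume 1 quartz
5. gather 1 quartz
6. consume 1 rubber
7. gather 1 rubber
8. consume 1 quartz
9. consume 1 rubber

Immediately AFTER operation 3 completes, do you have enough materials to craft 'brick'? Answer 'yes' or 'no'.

Answer: no

Derivation:
After 1 (gather 1 quartz): quartz=1
After 2 (gather 2 rubber): quartz=1 rubber=2
After 3 (consume 1 rubber): quartz=1 rubber=1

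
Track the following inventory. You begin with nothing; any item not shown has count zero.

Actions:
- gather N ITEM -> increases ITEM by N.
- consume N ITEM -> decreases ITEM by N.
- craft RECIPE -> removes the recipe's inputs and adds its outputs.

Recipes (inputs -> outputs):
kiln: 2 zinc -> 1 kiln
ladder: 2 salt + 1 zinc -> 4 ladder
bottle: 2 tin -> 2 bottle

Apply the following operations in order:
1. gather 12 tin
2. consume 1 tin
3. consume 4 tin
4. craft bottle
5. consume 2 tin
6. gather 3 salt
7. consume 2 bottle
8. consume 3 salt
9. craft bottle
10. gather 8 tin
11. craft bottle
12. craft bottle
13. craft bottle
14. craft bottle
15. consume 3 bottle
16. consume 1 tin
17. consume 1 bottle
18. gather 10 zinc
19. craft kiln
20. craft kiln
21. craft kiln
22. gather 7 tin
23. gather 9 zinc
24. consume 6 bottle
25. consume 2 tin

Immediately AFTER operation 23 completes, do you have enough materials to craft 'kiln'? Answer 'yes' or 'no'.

Answer: yes

Derivation:
After 1 (gather 12 tin): tin=12
After 2 (consume 1 tin): tin=11
After 3 (consume 4 tin): tin=7
After 4 (craft bottle): bottle=2 tin=5
After 5 (consume 2 tin): bottle=2 tin=3
After 6 (gather 3 salt): bottle=2 salt=3 tin=3
After 7 (consume 2 bottle): salt=3 tin=3
After 8 (consume 3 salt): tin=3
After 9 (craft bottle): bottle=2 tin=1
After 10 (gather 8 tin): bottle=2 tin=9
After 11 (craft bottle): bottle=4 tin=7
After 12 (craft bottle): bottle=6 tin=5
After 13 (craft bottle): bottle=8 tin=3
After 14 (craft bottle): bottle=10 tin=1
After 15 (consume 3 bottle): bottle=7 tin=1
After 16 (consume 1 tin): bottle=7
After 17 (consume 1 bottle): bottle=6
After 18 (gather 10 zinc): bottle=6 zinc=10
After 19 (craft kiln): bottle=6 kiln=1 zinc=8
After 20 (craft kiln): bottle=6 kiln=2 zinc=6
After 21 (craft kiln): bottle=6 kiln=3 zinc=4
After 22 (gather 7 tin): bottle=6 kiln=3 tin=7 zinc=4
After 23 (gather 9 zinc): bottle=6 kiln=3 tin=7 zinc=13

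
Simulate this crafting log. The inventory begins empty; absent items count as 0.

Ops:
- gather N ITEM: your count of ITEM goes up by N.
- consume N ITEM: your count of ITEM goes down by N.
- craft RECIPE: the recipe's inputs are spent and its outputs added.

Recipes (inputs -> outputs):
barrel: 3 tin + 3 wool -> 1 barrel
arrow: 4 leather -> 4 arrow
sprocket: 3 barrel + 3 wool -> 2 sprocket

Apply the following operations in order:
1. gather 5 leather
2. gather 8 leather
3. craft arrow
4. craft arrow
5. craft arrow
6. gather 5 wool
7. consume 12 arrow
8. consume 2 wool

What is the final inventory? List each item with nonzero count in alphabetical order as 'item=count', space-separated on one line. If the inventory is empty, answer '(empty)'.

Answer: leather=1 wool=3

Derivation:
After 1 (gather 5 leather): leather=5
After 2 (gather 8 leather): leather=13
After 3 (craft arrow): arrow=4 leather=9
After 4 (craft arrow): arrow=8 leather=5
After 5 (craft arrow): arrow=12 leather=1
After 6 (gather 5 wool): arrow=12 leather=1 wool=5
After 7 (consume 12 arrow): leather=1 wool=5
After 8 (consume 2 wool): leather=1 wool=3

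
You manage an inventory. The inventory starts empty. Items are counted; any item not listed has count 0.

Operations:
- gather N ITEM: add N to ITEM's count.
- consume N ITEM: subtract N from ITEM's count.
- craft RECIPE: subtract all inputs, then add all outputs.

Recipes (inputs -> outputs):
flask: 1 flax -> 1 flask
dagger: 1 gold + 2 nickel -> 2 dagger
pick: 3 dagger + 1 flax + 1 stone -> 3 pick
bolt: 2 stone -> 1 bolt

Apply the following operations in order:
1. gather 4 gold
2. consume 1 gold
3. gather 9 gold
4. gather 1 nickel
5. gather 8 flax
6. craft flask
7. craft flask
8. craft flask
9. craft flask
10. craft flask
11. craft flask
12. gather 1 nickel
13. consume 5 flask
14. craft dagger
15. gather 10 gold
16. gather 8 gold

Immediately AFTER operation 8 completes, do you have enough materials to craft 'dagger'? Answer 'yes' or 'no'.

Answer: no

Derivation:
After 1 (gather 4 gold): gold=4
After 2 (consume 1 gold): gold=3
After 3 (gather 9 gold): gold=12
After 4 (gather 1 nickel): gold=12 nickel=1
After 5 (gather 8 flax): flax=8 gold=12 nickel=1
After 6 (craft flask): flask=1 flax=7 gold=12 nickel=1
After 7 (craft flask): flask=2 flax=6 gold=12 nickel=1
After 8 (craft flask): flask=3 flax=5 gold=12 nickel=1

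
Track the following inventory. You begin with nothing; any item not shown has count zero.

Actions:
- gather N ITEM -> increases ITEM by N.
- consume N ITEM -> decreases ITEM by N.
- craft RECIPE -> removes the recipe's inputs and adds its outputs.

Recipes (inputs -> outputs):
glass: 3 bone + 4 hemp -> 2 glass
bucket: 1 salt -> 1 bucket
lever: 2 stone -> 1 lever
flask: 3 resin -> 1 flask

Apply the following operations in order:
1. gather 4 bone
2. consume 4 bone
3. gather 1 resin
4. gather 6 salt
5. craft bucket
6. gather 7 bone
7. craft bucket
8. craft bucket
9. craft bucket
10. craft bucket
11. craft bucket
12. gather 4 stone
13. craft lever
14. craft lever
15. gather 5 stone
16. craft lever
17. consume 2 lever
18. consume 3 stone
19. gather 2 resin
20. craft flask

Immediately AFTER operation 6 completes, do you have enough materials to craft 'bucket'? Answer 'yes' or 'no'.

After 1 (gather 4 bone): bone=4
After 2 (consume 4 bone): (empty)
After 3 (gather 1 resin): resin=1
After 4 (gather 6 salt): resin=1 salt=6
After 5 (craft bucket): bucket=1 resin=1 salt=5
After 6 (gather 7 bone): bone=7 bucket=1 resin=1 salt=5

Answer: yes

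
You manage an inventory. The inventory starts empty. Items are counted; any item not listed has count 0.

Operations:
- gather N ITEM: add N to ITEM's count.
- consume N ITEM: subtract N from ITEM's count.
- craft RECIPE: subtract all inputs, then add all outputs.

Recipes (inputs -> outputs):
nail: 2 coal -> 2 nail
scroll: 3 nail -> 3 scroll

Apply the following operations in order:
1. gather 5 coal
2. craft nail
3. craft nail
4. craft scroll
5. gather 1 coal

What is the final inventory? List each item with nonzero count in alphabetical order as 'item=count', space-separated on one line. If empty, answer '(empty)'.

After 1 (gather 5 coal): coal=5
After 2 (craft nail): coal=3 nail=2
After 3 (craft nail): coal=1 nail=4
After 4 (craft scroll): coal=1 nail=1 scroll=3
After 5 (gather 1 coal): coal=2 nail=1 scroll=3

Answer: coal=2 nail=1 scroll=3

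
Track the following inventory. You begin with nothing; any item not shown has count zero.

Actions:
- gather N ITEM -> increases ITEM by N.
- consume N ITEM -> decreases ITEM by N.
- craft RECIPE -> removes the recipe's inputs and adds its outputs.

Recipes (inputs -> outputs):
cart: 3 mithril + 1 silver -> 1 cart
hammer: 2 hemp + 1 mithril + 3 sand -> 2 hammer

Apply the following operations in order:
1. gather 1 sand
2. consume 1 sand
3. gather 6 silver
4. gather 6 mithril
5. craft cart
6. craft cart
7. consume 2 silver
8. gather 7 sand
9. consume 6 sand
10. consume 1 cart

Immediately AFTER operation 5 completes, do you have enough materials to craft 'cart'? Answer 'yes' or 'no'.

After 1 (gather 1 sand): sand=1
After 2 (consume 1 sand): (empty)
After 3 (gather 6 silver): silver=6
After 4 (gather 6 mithril): mithril=6 silver=6
After 5 (craft cart): cart=1 mithril=3 silver=5

Answer: yes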